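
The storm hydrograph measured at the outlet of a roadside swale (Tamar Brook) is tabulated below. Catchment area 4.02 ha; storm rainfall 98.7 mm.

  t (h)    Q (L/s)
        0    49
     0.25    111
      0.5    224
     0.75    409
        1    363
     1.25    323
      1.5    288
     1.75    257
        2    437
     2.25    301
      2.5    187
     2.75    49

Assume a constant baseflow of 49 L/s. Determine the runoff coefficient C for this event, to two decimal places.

C ≈ 0.55

ΣQ_DR = 2410 L/s; V = ΣQ_DR·Δt = 2.169 × 10^6 L.
Runoff depth d = V / A = 53.96 mm.
C = d / P = 53.96 / 98.7 = 0.55.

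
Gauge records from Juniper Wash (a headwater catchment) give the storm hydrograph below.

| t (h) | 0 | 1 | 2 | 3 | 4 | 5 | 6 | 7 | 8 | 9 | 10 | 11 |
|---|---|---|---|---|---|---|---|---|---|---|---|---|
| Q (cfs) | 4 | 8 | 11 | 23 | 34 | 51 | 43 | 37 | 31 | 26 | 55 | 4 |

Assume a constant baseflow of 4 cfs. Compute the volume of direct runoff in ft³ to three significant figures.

V ≈ 1.00 × 10^6 ft³

Direct-runoff ordinates (Q − Q_b): 0.0, 4.0, 7.0, 19.0, 30.0, 47.0, 39.0, 33.0, 27.0, 22.0, 51.0, 0.0 cfs.
ΣQ_DR = 279.0 cfs.
With Δt = 1 h = 3600 s, V = ΣQ_DR · Δt = 279.0 × 3600 = 1.00 × 10^6 ft³.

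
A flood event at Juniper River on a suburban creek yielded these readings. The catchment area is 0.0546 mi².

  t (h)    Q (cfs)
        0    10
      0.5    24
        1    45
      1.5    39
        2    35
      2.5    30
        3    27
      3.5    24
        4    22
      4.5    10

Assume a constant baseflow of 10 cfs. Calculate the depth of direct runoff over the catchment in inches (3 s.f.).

Direct runoff: 0.0, 14.0, 35.0, 29.0, 25.0, 20.0, 17.0, 14.0, 12.0, 0.0 cfs; ΣQ_DR = 166.0 cfs.
V = ΣQ_DR · Δt = 166.0 × 1800 s = 2.988 × 10^5 ft³.
Over A = 0.0546 mi², depth = V / A = 2.36 in.

d ≈ 2.36 in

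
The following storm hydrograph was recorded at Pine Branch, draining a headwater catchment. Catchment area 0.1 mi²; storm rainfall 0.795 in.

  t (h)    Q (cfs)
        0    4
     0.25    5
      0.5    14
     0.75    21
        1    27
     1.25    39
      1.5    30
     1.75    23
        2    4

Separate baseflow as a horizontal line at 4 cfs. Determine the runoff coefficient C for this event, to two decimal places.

ΣQ_DR = 131.0 cfs; V = ΣQ_DR·Δt = 1.179 × 10^5 ft³.
Runoff depth d = V / A = 0.5075 in.
C = d / P = 0.5075 / 0.795 = 0.64.

C ≈ 0.64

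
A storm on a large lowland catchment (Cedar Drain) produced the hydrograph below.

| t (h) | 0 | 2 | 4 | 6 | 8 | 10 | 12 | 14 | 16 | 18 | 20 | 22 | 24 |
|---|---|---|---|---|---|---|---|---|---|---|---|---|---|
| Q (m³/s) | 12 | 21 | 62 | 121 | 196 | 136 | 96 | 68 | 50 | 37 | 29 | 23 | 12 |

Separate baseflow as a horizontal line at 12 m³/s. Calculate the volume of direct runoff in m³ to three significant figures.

Direct-runoff ordinates (Q − Q_b): 0.0, 9.0, 50.0, 109.0, 184.0, 124.0, 84.0, 56.0, 38.0, 25.0, 17.0, 11.0, 0.0 m³/s.
ΣQ_DR = 707.0 m³/s.
With Δt = 2 h = 7200 s, V = ΣQ_DR · Δt = 707.0 × 7200 = 5.09 × 10^6 m³.

V ≈ 5.09 × 10^6 m³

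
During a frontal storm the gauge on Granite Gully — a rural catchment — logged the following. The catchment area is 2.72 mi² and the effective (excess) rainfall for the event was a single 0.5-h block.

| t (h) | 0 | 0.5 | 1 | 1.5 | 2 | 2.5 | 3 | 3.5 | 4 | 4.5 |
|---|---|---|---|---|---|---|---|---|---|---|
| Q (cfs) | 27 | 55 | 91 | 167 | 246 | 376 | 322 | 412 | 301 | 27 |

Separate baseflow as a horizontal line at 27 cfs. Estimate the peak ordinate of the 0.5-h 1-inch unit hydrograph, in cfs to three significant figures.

U_p ≈ 771 cfs

Direct runoff: 0.0, 28.0, 64.0, 140.0, 219.0, 349.0, 295.0, 385.0, 274.0, 0.0 cfs; ΣQ_DR = 1754 cfs, peak = 385.0 cfs.
Runoff depth d = ΣQ_DR·Δt / A = 1754 × 1800 / (2.72 mi²) = 0.4996 in.
The 1-inch UH is the DRH scaled by (1 in)/d, so U_p = 385.0 × 1/0.4996 = 771 cfs.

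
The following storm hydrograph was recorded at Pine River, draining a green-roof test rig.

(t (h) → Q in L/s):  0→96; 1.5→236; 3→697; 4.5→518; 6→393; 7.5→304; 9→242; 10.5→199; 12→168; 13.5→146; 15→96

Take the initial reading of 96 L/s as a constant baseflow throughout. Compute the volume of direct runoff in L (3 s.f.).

V ≈ 1.10 × 10^7 L

Direct-runoff ordinates (Q − Q_b): 0.0, 140.0, 601.0, 422.0, 297.0, 208.0, 146.0, 103.0, 72.0, 50.0, 0.0 L/s.
ΣQ_DR = 2039 L/s.
With Δt = 1.5 h = 5400 s, V = ΣQ_DR · Δt = 2039 × 5400 = 1.10 × 10^7 L.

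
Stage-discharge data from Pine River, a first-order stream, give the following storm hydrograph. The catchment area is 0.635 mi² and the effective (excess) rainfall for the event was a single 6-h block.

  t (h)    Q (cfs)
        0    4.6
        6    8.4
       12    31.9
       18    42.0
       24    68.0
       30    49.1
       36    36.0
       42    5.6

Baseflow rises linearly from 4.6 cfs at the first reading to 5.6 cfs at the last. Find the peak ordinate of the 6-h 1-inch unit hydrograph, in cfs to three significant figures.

U_p ≈ 21.0 cfs

Direct runoff: 0.00, 3.66, 27.01, 36.97, 62.83, 43.79, 30.54, 0.00 cfs; ΣQ_DR = 204.8 cfs, peak = 62.83 cfs.
Runoff depth d = ΣQ_DR·Δt / A = 204.8 × 21600 / (0.635 mi²) = 2.999 in.
The 1-inch UH is the DRH scaled by (1 in)/d, so U_p = 62.83 × 1/2.999 = 21.0 cfs.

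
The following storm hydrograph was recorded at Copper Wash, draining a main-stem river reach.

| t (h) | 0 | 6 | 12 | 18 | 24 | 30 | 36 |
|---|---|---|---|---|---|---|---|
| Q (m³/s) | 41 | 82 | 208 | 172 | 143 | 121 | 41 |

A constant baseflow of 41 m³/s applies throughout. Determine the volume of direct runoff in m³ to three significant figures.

V ≈ 1.13 × 10^7 m³

Direct-runoff ordinates (Q − Q_b): 0.0, 41.0, 167.0, 131.0, 102.0, 80.0, 0.0 m³/s.
ΣQ_DR = 521.0 m³/s.
With Δt = 6 h = 21600 s, V = ΣQ_DR · Δt = 521.0 × 21600 = 1.13 × 10^7 m³.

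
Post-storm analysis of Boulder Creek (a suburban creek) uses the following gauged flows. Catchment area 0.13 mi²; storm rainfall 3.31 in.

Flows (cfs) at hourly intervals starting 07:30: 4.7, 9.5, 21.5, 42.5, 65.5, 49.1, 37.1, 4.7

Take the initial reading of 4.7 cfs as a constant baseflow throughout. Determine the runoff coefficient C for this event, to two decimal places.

ΣQ_DR = 197.0 cfs; V = ΣQ_DR·Δt = 7.092 × 10^5 ft³.
Runoff depth d = V / A = 2.348 in.
C = d / P = 2.348 / 3.31 = 0.71.

C ≈ 0.71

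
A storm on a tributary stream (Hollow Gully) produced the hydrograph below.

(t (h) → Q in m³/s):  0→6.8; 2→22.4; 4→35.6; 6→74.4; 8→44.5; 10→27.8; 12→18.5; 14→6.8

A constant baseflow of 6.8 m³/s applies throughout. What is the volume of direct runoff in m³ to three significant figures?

Direct-runoff ordinates (Q − Q_b): 0.0, 15.6, 28.8, 67.6, 37.7, 21.0, 11.7, 0.0 m³/s.
ΣQ_DR = 182.4 m³/s.
With Δt = 2 h = 7200 s, V = ΣQ_DR · Δt = 182.4 × 7200 = 1.31 × 10^6 m³.

V ≈ 1.31 × 10^6 m³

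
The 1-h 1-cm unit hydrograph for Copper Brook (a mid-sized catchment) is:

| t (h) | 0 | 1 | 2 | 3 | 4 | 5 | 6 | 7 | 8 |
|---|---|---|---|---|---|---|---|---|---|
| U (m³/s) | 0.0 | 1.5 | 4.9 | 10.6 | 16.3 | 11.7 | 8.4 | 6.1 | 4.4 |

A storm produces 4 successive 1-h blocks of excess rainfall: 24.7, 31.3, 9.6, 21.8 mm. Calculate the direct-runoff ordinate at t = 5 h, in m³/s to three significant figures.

Q ≈ 101 m³/s

By discrete convolution, Q_j = Σ (P_i / 10 mm) · U_{j−i}.
At t = 5 h (j=5): Q = (24.7/10)·11.7 + (31.3/10)·16.3 + (9.6/10)·10.6 + (21.8/10)·4.9 = 101 m³/s.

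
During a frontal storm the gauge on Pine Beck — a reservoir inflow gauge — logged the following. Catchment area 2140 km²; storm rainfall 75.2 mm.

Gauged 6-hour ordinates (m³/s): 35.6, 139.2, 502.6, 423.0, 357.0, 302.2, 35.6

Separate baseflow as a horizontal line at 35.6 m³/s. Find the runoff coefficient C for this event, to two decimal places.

C ≈ 0.21

ΣQ_DR = 1546 m³/s; V = ΣQ_DR·Δt = 3.339 × 10^7 m³.
Runoff depth d = V / A = 15.60 mm.
C = d / P = 15.60 / 75.2 = 0.21.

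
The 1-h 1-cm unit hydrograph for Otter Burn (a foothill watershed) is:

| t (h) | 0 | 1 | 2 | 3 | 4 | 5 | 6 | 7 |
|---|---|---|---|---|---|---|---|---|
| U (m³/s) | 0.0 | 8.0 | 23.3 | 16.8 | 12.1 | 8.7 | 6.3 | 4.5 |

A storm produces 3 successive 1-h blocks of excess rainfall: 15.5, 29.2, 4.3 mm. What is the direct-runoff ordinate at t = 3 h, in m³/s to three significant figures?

Q ≈ 97.5 m³/s

By discrete convolution, Q_j = Σ (P_i / 10 mm) · U_{j−i}.
At t = 3 h (j=3): Q = (15.5/10)·16.8 + (29.2/10)·23.3 + (4.3/10)·8.0 = 97.5 m³/s.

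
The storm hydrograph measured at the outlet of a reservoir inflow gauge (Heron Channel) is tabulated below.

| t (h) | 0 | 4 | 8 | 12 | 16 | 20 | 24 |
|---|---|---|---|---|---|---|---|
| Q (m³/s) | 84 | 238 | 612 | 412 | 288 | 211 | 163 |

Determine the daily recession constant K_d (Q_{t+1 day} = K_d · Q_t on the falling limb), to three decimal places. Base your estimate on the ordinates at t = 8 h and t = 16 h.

Between t = 8 h and t = 16 h the flow falls from 612 to 288 m³/s over 2×4 h = 8 h.
Per-interval ratio K = (288/612)^(1/2) = 0.6860; K_d = K^(24/4) = 0.104.

K_d ≈ 0.104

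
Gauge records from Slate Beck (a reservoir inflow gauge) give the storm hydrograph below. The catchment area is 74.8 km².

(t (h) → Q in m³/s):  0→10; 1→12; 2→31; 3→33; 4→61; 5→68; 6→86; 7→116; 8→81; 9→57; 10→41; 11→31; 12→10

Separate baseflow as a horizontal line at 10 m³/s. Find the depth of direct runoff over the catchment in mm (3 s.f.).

Direct runoff: 0.0, 2.0, 21.0, 23.0, 51.0, 58.0, 76.0, 106.0, 71.0, 47.0, 31.0, 21.0, 0.0 m³/s; ΣQ_DR = 507.0 m³/s.
V = ΣQ_DR · Δt = 507.0 × 3600 s = 1.825 × 10^6 m³.
Over A = 74.8 km², depth = V / A = 24.4 mm.

d ≈ 24.4 mm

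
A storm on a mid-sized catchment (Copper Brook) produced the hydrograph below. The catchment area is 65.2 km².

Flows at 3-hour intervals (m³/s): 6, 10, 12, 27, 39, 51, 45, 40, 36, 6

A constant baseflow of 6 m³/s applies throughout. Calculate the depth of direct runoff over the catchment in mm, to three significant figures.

Direct runoff: 0.0, 4.0, 6.0, 21.0, 33.0, 45.0, 39.0, 34.0, 30.0, 0.0 m³/s; ΣQ_DR = 212.0 m³/s.
V = ΣQ_DR · Δt = 212.0 × 10800 s = 2.290 × 10^6 m³.
Over A = 65.2 km², depth = V / A = 35.1 mm.

d ≈ 35.1 mm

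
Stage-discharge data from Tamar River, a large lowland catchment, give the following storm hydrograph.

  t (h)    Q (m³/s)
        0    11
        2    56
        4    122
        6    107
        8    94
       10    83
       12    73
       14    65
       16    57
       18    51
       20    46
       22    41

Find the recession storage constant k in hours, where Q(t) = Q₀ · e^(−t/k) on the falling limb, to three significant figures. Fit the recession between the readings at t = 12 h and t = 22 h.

k ≈ 17.3 h

On the falling limb, Q drops from 73 to 41 m³/s between t = 12 h and t = 22 h (Δt = 10 h).
k = −Δt / ln(Q₂/Q₁) = −10 / ln(41/73) = 17.3 h.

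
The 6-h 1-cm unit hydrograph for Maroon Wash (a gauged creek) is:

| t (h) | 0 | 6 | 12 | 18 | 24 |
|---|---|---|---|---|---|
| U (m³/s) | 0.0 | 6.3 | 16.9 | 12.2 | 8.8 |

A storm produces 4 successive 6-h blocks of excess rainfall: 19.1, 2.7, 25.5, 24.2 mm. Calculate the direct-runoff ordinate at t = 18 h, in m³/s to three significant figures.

By discrete convolution, Q_j = Σ (P_i / 10 mm) · U_{j−i}.
At t = 18 h (j=3): Q = (19.1/10)·12.2 + (2.7/10)·16.9 + (25.5/10)·6.3 + (24.2/10)·0.0 = 43.9 m³/s.

Q ≈ 43.9 m³/s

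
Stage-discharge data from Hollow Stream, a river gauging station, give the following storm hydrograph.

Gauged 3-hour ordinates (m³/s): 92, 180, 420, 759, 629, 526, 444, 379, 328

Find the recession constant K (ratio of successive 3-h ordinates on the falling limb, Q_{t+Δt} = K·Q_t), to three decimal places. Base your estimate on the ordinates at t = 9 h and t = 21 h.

Using the recession-limb readings at t = 9 h and t = 21 h: Q falls from 759 to 379 m³/s over 4 intervals.
K = (Q₂/Q₁)^(1/4) = (379/759)^(1/4) = 0.841.

K ≈ 0.841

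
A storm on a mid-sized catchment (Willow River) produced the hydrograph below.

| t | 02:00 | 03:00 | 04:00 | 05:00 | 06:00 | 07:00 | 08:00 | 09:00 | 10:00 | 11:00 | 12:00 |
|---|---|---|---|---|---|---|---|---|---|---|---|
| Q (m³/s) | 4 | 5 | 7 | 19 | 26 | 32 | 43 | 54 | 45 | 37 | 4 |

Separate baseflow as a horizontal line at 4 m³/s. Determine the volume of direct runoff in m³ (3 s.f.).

V ≈ 8.35 × 10^5 m³

Direct-runoff ordinates (Q − Q_b): 0.0, 1.0, 3.0, 15.0, 22.0, 28.0, 39.0, 50.0, 41.0, 33.0, 0.0 m³/s.
ΣQ_DR = 232.0 m³/s.
With Δt = 1 h = 3600 s, V = ΣQ_DR · Δt = 232.0 × 3600 = 8.35 × 10^5 m³.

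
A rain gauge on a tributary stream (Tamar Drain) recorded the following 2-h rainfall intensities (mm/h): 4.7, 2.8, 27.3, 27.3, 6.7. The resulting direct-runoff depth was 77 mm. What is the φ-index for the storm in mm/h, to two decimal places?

Only the 2 blocks with intensity above φ contribute runoff: 27.3, 27.3 mm/h.
Σ(I−φ)·Δt = d  ⇒  (27.3+27.3 − 2φ)·2 = 77
φ = (54.60 − 77/2) / 2 = 8.05 mm/h.

φ ≈ 8.05 mm/h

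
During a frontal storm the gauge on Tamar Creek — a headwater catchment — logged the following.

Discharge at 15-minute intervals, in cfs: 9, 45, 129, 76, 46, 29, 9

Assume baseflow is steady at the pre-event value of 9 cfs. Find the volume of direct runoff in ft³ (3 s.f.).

V ≈ 2.52 × 10^5 ft³

Direct-runoff ordinates (Q − Q_b): 0.0, 36.0, 120.0, 67.0, 37.0, 20.0, 0.0 cfs.
ΣQ_DR = 280.0 cfs.
With Δt = 0.25 h = 900 s, V = ΣQ_DR · Δt = 280.0 × 900 = 2.52 × 10^5 ft³.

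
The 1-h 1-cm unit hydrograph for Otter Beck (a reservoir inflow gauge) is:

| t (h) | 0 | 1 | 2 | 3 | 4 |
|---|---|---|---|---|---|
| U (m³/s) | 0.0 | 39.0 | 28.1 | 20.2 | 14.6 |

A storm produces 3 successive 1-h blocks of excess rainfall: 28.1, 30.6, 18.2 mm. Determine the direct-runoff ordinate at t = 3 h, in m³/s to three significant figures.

Q ≈ 214 m³/s

By discrete convolution, Q_j = Σ (P_i / 10 mm) · U_{j−i}.
At t = 3 h (j=3): Q = (28.1/10)·20.2 + (30.6/10)·28.1 + (18.2/10)·39.0 = 214 m³/s.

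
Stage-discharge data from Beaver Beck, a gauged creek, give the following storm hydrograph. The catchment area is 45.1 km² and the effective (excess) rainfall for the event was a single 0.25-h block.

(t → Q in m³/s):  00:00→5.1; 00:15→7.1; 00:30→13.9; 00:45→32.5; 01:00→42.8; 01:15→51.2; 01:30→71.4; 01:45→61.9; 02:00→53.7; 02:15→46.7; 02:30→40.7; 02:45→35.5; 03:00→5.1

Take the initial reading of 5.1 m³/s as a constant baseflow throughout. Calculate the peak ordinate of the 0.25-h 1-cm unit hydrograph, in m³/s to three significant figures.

Direct runoff: 0.0, 2.0, 8.8, 27.4, 37.7, 46.1, 66.3, 56.8, 48.6, 41.6, 35.6, 30.4, 0.0 m³/s; ΣQ_DR = 401.3 m³/s, peak = 66.3 m³/s.
Runoff depth d = ΣQ_DR·Δt / A = 401.3 × 900 / (45.1 km²) = 8.008 mm.
The 1-cm UH is the DRH scaled by (10 mm)/d, so U_p = 66.3 × 10/8.008 = 82.8 m³/s.

U_p ≈ 82.8 m³/s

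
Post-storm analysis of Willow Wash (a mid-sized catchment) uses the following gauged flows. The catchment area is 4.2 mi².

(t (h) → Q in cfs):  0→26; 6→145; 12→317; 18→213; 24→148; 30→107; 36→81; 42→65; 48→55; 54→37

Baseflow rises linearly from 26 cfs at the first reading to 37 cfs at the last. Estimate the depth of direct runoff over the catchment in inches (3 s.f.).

d ≈ 1.95 in

Direct runoff: 0.00, 117.78, 288.56, 183.33, 117.11, 74.89, 47.67, 30.44, 19.22, 0.00 cfs; ΣQ_DR = 879.0 cfs.
V = ΣQ_DR · Δt = 879.0 × 21600 s = 1.899 × 10^7 ft³.
Over A = 4.2 mi², depth = V / A = 1.95 in.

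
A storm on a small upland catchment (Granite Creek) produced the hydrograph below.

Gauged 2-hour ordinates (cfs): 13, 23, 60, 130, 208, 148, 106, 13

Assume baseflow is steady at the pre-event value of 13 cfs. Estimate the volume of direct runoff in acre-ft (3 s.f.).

V ≈ 98.7 acre-ft

Direct-runoff ordinates (Q − Q_b): 0.0, 10.0, 47.0, 117.0, 195.0, 135.0, 93.0, 0.0 cfs.
ΣQ_DR = 597.0 cfs.
With Δt = 2 h = 7200 s, V = ΣQ_DR · Δt = 597.0 × 7200 = 4.30 × 10^6 ft³ = 98.7 acre-ft.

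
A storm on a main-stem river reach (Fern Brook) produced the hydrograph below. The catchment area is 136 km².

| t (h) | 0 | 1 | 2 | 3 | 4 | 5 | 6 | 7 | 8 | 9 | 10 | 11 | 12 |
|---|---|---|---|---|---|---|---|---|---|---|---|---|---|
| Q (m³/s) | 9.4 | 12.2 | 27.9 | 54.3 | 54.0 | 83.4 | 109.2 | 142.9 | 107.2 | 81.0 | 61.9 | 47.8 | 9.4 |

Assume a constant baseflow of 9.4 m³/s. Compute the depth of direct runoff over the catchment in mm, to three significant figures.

Direct runoff: 0.0, 2.8, 18.5, 44.9, 44.6, 74.0, 99.8, 133.5, 97.8, 71.6, 52.5, 38.4, 0.0 m³/s; ΣQ_DR = 678.4 m³/s.
V = ΣQ_DR · Δt = 678.4 × 3600 s = 2.442 × 10^6 m³.
Over A = 136 km², depth = V / A = 18.0 mm.

d ≈ 18.0 mm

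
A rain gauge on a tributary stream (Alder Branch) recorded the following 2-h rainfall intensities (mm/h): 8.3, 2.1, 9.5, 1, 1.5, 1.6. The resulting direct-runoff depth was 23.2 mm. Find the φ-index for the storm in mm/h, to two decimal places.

φ ≈ 3.10 mm/h

Only the 2 blocks with intensity above φ contribute runoff: 8.3, 9.5 mm/h.
Σ(I−φ)·Δt = d  ⇒  (8.3+9.5 − 2φ)·2 = 23.2
φ = (17.80 − 23.2/2) / 2 = 3.10 mm/h.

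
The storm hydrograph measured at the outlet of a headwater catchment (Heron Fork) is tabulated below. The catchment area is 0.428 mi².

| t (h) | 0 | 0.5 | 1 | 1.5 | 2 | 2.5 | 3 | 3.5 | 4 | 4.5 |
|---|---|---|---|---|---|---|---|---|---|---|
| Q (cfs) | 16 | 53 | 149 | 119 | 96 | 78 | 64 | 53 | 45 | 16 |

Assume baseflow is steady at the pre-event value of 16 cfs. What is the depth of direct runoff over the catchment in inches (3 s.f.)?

d ≈ 0.958 in

Direct runoff: 0.0, 37.0, 133.0, 103.0, 80.0, 62.0, 48.0, 37.0, 29.0, 0.0 cfs; ΣQ_DR = 529.0 cfs.
V = ΣQ_DR · Δt = 529.0 × 1800 s = 9.522 × 10^5 ft³.
Over A = 0.428 mi², depth = V / A = 0.958 in.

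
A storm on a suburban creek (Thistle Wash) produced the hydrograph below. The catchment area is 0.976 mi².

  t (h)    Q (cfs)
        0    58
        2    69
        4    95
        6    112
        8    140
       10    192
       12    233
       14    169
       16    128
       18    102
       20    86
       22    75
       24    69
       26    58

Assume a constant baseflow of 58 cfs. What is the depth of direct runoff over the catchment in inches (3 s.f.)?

Direct runoff: 0.0, 11.0, 37.0, 54.0, 82.0, 134.0, 175.0, 111.0, 70.0, 44.0, 28.0, 17.0, 11.0, 0.0 cfs; ΣQ_DR = 774.0 cfs.
V = ΣQ_DR · Δt = 774.0 × 7200 s = 5.573 × 10^6 ft³.
Over A = 0.976 mi², depth = V / A = 2.46 in.

d ≈ 2.46 in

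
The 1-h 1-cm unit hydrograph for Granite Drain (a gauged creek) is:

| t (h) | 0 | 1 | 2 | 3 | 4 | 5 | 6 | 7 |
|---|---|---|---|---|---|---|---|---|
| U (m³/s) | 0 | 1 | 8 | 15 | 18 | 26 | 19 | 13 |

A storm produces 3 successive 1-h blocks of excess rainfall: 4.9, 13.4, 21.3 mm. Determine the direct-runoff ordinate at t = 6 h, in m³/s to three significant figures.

By discrete convolution, Q_j = Σ (P_i / 10 mm) · U_{j−i}.
At t = 6 h (j=6): Q = (4.9/10)·19 + (13.4/10)·26 + (21.3/10)·18 = 82.5 m³/s.

Q ≈ 82.5 m³/s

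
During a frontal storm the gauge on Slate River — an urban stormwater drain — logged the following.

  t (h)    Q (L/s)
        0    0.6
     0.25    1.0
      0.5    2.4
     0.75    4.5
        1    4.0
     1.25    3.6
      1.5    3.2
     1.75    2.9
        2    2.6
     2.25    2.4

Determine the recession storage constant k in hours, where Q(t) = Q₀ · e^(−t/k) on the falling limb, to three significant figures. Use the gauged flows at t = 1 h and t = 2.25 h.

On the falling limb, Q drops from 4.0 to 2.4 L/s between t = 1 h and t = 2.25 h (Δt = 1.25 h).
k = −Δt / ln(Q₂/Q₁) = −1.25 / ln(2.4/4.0) = 2.45 h.

k ≈ 2.45 h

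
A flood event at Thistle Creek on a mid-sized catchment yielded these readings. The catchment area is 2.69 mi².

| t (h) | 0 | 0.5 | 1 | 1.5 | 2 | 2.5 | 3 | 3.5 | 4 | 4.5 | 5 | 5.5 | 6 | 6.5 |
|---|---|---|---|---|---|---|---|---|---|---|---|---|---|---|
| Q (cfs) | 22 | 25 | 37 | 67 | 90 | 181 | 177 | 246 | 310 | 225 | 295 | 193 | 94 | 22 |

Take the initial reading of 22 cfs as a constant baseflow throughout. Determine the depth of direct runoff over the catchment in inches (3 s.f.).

d ≈ 0.483 in

Direct runoff: 0.0, 3.0, 15.0, 45.0, 68.0, 159.0, 155.0, 224.0, 288.0, 203.0, 273.0, 171.0, 72.0, 0.0 cfs; ΣQ_DR = 1676 cfs.
V = ΣQ_DR · Δt = 1676 × 1800 s = 3.017 × 10^6 ft³.
Over A = 2.69 mi², depth = V / A = 0.483 in.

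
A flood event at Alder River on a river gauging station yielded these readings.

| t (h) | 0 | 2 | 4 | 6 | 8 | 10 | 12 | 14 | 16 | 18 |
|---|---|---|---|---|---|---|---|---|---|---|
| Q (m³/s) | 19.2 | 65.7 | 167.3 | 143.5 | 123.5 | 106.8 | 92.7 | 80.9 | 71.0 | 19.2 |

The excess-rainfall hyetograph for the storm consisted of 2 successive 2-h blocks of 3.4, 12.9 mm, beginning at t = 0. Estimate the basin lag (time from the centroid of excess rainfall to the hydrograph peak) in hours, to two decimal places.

t_L ≈ 1.42 h

Centroid of excess rainfall: t_c = Σ P_i·t̄_i / ΣP_i = 2.5828 h (block centres at 1, 3 h).
Hydrograph peak occurs at t = 4 h, so basin lag t_L = 4 − 2.5828 = 1.42 h.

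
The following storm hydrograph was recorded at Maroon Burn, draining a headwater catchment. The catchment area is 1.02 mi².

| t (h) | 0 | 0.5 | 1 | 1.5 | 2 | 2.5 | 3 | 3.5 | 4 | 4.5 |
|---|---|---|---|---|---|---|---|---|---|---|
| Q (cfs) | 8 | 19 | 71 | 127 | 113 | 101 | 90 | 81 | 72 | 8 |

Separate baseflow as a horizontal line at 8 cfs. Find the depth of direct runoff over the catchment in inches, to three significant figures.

d ≈ 0.463 in

Direct runoff: 0.0, 11.0, 63.0, 119.0, 105.0, 93.0, 82.0, 73.0, 64.0, 0.0 cfs; ΣQ_DR = 610.0 cfs.
V = ΣQ_DR · Δt = 610.0 × 1800 s = 1.098 × 10^6 ft³.
Over A = 1.02 mi², depth = V / A = 0.463 in.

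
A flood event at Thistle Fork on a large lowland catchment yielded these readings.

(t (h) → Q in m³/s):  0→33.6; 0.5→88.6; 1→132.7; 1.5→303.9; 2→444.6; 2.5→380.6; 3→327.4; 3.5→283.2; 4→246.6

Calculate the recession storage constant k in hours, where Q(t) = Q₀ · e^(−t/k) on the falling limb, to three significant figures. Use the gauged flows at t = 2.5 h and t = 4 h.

k ≈ 3.46 h

On the falling limb, Q drops from 380.6 to 246.6 m³/s between t = 2.5 h and t = 4 h (Δt = 1.5 h).
k = −Δt / ln(Q₂/Q₁) = −1.5 / ln(246.6/380.6) = 3.46 h.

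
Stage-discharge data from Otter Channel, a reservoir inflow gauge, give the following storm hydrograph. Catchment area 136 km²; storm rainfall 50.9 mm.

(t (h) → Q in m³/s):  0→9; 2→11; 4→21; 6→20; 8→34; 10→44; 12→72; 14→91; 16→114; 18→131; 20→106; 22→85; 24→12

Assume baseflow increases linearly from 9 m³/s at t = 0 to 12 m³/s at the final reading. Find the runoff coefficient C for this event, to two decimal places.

ΣQ_DR = 613.5 m³/s; V = ΣQ_DR·Δt = 4.417 × 10^6 m³.
Runoff depth d = V / A = 32.48 mm.
C = d / P = 32.48 / 50.9 = 0.64.

C ≈ 0.64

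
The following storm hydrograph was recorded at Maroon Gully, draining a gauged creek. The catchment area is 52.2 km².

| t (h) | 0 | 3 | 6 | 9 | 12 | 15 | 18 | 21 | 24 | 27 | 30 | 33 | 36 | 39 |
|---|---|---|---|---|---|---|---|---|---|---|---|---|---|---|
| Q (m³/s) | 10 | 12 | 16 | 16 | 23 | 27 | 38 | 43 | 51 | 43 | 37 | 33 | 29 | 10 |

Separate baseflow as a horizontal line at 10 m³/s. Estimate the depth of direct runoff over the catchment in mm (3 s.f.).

d ≈ 51.3 mm

Direct runoff: 0.0, 2.0, 6.0, 6.0, 13.0, 17.0, 28.0, 33.0, 41.0, 33.0, 27.0, 23.0, 19.0, 0.0 m³/s; ΣQ_DR = 248.0 m³/s.
V = ΣQ_DR · Δt = 248.0 × 10800 s = 2.678 × 10^6 m³.
Over A = 52.2 km², depth = V / A = 51.3 mm.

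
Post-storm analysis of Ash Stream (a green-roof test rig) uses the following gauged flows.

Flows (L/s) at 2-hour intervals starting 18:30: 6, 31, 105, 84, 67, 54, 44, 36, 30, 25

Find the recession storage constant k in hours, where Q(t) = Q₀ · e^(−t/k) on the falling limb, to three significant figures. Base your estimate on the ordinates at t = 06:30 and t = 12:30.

k ≈ 10.6 h

On the falling limb, Q drops from 44 to 25 L/s between t = 06:30 and t = 12:30 (Δt = 6 h).
k = −Δt / ln(Q₂/Q₁) = −6 / ln(25/44) = 10.6 h.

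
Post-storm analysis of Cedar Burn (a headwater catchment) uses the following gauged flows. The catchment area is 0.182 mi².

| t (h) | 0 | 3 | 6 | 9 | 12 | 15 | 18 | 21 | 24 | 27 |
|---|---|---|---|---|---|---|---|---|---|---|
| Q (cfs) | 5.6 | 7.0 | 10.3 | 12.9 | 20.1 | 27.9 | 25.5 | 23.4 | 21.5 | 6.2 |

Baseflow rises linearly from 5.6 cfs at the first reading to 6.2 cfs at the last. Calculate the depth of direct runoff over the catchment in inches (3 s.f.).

d ≈ 2.59 in

Direct runoff: 0.00, 1.33, 4.57, 7.10, 14.23, 21.97, 19.50, 17.33, 15.37, 0.00 cfs; ΣQ_DR = 101.4 cfs.
V = ΣQ_DR · Δt = 101.4 × 10800 s = 1.095 × 10^6 ft³.
Over A = 0.182 mi², depth = V / A = 2.59 in.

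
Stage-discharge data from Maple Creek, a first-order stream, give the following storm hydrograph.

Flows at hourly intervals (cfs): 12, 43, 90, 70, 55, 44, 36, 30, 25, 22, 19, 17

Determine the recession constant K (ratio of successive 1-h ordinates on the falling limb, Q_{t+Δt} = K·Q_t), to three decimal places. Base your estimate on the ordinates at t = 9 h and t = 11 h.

Using the recession-limb readings at t = 9 h and t = 11 h: Q falls from 22 to 17 cfs over 2 intervals.
K = (Q₂/Q₁)^(1/2) = (17/22)^(1/2) = 0.879.

K ≈ 0.879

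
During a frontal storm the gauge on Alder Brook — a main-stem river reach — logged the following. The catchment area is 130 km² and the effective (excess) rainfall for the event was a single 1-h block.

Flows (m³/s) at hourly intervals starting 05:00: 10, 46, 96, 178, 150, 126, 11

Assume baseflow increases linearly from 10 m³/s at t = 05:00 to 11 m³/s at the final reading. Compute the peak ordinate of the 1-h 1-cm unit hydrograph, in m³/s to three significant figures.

Direct runoff: 0.00, 35.83, 85.67, 167.50, 139.33, 115.17, 0.00 m³/s; ΣQ_DR = 543.5 m³/s, peak = 167.50 m³/s.
Runoff depth d = ΣQ_DR·Δt / A = 543.5 × 3600 / (130 km²) = 15.05 mm.
The 1-cm UH is the DRH scaled by (10 mm)/d, so U_p = 167.50 × 10/15.05 = 111 m³/s.

U_p ≈ 111 m³/s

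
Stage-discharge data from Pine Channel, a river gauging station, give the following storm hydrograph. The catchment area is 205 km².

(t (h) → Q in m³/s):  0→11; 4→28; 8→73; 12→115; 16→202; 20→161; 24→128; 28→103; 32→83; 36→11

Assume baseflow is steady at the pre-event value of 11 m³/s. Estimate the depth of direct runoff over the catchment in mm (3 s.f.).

Direct runoff: 0.0, 17.0, 62.0, 104.0, 191.0, 150.0, 117.0, 92.0, 72.0, 0.0 m³/s; ΣQ_DR = 805.0 m³/s.
V = ΣQ_DR · Δt = 805.0 × 14400 s = 1.159 × 10^7 m³.
Over A = 205 km², depth = V / A = 56.5 mm.

d ≈ 56.5 mm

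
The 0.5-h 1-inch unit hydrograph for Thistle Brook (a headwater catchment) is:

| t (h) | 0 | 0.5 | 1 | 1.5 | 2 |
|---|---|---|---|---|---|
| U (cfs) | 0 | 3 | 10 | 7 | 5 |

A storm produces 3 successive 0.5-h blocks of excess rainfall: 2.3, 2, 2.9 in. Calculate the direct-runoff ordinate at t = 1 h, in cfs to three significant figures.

Q ≈ 29.0 cfs

By discrete convolution, Q_j = Σ (P_i / 1 in) · U_{j−i}.
At t = 1 h (j=2): Q = (2.3/1)·10 + (2/1)·3 + (2.9/1)·0 = 29.0 cfs.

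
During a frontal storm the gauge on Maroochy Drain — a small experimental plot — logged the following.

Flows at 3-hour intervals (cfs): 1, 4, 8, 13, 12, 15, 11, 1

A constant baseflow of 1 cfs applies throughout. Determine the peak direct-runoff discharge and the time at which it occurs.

Subtracting baseflow gives direct-runoff ordinates: 0.0, 3.0, 7.0, 12.0, 11.0, 14.0, 10.0, 0.0 cfs.
The maximum is 14.0 cfs, occurring at the reading for t = 15 h.

Q_p = 14.0 cfs at t = 15 h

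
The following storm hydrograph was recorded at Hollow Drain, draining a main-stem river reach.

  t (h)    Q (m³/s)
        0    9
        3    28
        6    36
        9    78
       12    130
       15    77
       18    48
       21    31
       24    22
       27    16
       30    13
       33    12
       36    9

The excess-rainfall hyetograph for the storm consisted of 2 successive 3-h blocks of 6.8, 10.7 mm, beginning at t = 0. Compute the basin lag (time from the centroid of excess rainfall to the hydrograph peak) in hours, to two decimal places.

t_L ≈ 8.67 h

Centroid of excess rainfall: t_c = Σ P_i·t̄_i / ΣP_i = 3.3343 h (block centres at 1.5, 4.5 h).
Hydrograph peak occurs at t = 12 h, so basin lag t_L = 12 − 3.3343 = 8.67 h.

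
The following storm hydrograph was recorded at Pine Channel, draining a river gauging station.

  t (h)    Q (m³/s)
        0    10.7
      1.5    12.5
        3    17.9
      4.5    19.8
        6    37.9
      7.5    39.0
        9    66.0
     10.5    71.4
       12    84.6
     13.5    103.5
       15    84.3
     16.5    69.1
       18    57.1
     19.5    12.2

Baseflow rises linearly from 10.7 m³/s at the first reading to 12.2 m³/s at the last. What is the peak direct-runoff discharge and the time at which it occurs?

Subtracting baseflow gives direct-runoff ordinates: 0.00, 1.68, 6.97, 8.75, 26.74, 27.72, 54.61, 59.89, 72.98, 91.76, 72.45, 57.13, 45.02, 0.00 m³/s.
The maximum is 91.76 m³/s, occurring at the reading for t = 13.5 h.

Q_p = 91.76 m³/s at t = 13.5 h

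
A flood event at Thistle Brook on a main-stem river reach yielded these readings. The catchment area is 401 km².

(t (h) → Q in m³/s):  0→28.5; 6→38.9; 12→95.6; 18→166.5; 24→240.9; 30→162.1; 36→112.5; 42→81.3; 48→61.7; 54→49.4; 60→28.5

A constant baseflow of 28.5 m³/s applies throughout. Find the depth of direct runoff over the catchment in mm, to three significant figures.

d ≈ 40.5 mm

Direct runoff: 0.0, 10.4, 67.1, 138.0, 212.4, 133.6, 84.0, 52.8, 33.2, 20.9, 0.0 m³/s; ΣQ_DR = 752.4 m³/s.
V = ΣQ_DR · Δt = 752.4 × 21600 s = 1.625 × 10^7 m³.
Over A = 401 km², depth = V / A = 40.5 mm.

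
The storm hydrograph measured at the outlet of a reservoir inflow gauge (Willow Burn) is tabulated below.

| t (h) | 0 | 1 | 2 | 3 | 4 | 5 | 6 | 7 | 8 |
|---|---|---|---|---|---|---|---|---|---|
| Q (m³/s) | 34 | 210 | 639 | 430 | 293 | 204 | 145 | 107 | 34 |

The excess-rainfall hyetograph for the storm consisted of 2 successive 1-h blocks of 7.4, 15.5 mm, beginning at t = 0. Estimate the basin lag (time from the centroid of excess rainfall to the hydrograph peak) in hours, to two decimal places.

Centroid of excess rainfall: t_c = Σ P_i·t̄_i / ΣP_i = 1.1769 h (block centres at 0.5, 1.5 h).
Hydrograph peak occurs at t = 2 h, so basin lag t_L = 2 − 1.1769 = 0.82 h.

t_L ≈ 0.82 h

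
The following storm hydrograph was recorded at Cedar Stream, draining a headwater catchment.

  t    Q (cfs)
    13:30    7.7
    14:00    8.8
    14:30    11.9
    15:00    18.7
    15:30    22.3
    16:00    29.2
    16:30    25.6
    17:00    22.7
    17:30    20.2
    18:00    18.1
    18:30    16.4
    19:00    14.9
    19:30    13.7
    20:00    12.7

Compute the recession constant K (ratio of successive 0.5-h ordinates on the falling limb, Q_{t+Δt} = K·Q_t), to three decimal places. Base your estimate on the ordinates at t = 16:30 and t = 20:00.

Using the recession-limb readings at t = 16:30 and t = 20:00: Q falls from 25.6 to 12.7 cfs over 7 intervals.
K = (Q₂/Q₁)^(1/7) = (12.7/25.6)^(1/7) = 0.905.

K ≈ 0.905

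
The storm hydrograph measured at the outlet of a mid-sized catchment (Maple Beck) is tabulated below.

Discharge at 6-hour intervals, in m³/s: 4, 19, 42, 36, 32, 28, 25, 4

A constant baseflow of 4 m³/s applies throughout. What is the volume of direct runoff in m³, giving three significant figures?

Direct-runoff ordinates (Q − Q_b): 0.0, 15.0, 38.0, 32.0, 28.0, 24.0, 21.0, 0.0 m³/s.
ΣQ_DR = 158.0 m³/s.
With Δt = 6 h = 21600 s, V = ΣQ_DR · Δt = 158.0 × 21600 = 3.41 × 10^6 m³.

V ≈ 3.41 × 10^6 m³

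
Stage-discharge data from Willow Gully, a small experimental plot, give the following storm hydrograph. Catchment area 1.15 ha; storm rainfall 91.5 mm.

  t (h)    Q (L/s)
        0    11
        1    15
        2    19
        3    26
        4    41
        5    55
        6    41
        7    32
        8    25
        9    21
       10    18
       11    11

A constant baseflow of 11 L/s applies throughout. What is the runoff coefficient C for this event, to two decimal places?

C ≈ 0.63

ΣQ_DR = 183.0 L/s; V = ΣQ_DR·Δt = 6.588 × 10^5 L.
Runoff depth d = V / A = 57.29 mm.
C = d / P = 57.29 / 91.5 = 0.63.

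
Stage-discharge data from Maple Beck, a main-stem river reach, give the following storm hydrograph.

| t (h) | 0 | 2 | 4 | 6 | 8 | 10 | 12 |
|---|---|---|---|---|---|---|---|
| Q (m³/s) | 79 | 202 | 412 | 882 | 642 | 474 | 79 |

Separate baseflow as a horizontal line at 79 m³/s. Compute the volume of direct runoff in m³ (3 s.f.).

V ≈ 1.60 × 10^7 m³

Direct-runoff ordinates (Q − Q_b): 0.0, 123.0, 333.0, 803.0, 563.0, 395.0, 0.0 m³/s.
ΣQ_DR = 2217 m³/s.
With Δt = 2 h = 7200 s, V = ΣQ_DR · Δt = 2217 × 7200 = 1.60 × 10^7 m³.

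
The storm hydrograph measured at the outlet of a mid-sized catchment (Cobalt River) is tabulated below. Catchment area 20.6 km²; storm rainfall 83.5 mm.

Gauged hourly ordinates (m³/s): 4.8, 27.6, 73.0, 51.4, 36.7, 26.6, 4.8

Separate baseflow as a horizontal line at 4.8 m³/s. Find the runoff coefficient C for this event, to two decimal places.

ΣQ_DR = 191.3 m³/s; V = ΣQ_DR·Δt = 6.887 × 10^5 m³.
Runoff depth d = V / A = 33.43 mm.
C = d / P = 33.43 / 83.5 = 0.40.

C ≈ 0.40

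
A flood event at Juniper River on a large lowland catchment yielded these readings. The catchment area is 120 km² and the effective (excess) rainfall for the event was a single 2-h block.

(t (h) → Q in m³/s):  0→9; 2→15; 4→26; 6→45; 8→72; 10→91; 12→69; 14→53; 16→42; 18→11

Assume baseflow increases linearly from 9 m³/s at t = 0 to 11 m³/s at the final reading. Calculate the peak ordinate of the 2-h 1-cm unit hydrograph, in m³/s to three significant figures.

Direct runoff: 0.00, 5.78, 16.56, 35.33, 62.11, 80.89, 58.67, 42.44, 31.22, 0.00 m³/s; ΣQ_DR = 333.0 m³/s, peak = 80.89 m³/s.
Runoff depth d = ΣQ_DR·Δt / A = 333.0 × 7200 / (120 km²) = 19.98 mm.
The 1-cm UH is the DRH scaled by (10 mm)/d, so U_p = 80.89 × 10/19.98 = 40.5 m³/s.

U_p ≈ 40.5 m³/s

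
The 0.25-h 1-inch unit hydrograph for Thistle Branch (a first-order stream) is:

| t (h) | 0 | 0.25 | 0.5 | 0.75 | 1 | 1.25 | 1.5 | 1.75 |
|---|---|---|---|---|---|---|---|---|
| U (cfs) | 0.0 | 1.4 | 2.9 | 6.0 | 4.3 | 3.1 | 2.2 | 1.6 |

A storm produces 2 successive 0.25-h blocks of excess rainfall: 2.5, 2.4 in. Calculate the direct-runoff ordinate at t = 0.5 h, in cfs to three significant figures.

Q ≈ 10.6 cfs

By discrete convolution, Q_j = Σ (P_i / 1 in) · U_{j−i}.
At t = 0.5 h (j=2): Q = (2.5/1)·2.9 + (2.4/1)·1.4 = 10.6 cfs.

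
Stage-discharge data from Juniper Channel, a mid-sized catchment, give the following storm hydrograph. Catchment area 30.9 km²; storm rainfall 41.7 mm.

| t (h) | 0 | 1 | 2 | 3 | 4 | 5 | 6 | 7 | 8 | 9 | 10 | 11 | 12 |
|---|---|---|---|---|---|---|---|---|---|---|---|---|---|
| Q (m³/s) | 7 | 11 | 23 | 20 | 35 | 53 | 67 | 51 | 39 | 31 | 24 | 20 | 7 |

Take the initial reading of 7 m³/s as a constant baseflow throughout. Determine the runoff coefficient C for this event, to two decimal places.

ΣQ_DR = 297.0 m³/s; V = ΣQ_DR·Δt = 1.069 × 10^6 m³.
Runoff depth d = V / A = 34.60 mm.
C = d / P = 34.60 / 41.7 = 0.83.

C ≈ 0.83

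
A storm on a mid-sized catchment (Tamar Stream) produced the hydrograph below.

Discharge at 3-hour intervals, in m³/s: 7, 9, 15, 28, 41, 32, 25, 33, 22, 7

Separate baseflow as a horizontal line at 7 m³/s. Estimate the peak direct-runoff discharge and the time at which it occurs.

Subtracting baseflow gives direct-runoff ordinates: 0.0, 2.0, 8.0, 21.0, 34.0, 25.0, 18.0, 26.0, 15.0, 0.0 m³/s.
The maximum is 34.0 m³/s, occurring at the reading for t = 12 h.

Q_p = 34.0 m³/s at t = 12 h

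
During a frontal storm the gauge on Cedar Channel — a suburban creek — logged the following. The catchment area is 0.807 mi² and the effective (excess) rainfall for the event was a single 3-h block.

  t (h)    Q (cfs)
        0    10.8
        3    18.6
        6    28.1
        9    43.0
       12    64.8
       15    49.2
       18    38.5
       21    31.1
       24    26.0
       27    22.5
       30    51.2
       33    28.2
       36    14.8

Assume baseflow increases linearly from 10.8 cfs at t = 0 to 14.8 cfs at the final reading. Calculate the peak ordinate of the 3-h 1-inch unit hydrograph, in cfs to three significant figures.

U_p ≈ 35.1 cfs

Direct runoff: 0.00, 7.47, 16.63, 31.20, 52.67, 36.73, 25.70, 17.97, 12.53, 8.70, 37.07, 13.73, 0.00 cfs; ΣQ_DR = 260.4 cfs, peak = 52.67 cfs.
Runoff depth d = ΣQ_DR·Δt / A = 260.4 × 10800 / (0.807 mi²) = 1.500 in.
The 1-inch UH is the DRH scaled by (1 in)/d, so U_p = 52.67 × 1/1.500 = 35.1 cfs.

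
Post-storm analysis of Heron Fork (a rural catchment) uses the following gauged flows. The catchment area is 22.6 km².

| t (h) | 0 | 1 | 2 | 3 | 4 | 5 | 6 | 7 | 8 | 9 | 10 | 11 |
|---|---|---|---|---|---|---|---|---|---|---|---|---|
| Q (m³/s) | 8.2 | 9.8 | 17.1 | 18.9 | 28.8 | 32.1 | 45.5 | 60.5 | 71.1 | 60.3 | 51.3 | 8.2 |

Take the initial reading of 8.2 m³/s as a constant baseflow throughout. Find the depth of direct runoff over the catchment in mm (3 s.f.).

d ≈ 49.9 mm

Direct runoff: 0.0, 1.6, 8.9, 10.7, 20.6, 23.9, 37.3, 52.3, 62.9, 52.1, 43.1, 0.0 m³/s; ΣQ_DR = 313.4 m³/s.
V = ΣQ_DR · Δt = 313.4 × 3600 s = 1.128 × 10^6 m³.
Over A = 22.6 km², depth = V / A = 49.9 mm.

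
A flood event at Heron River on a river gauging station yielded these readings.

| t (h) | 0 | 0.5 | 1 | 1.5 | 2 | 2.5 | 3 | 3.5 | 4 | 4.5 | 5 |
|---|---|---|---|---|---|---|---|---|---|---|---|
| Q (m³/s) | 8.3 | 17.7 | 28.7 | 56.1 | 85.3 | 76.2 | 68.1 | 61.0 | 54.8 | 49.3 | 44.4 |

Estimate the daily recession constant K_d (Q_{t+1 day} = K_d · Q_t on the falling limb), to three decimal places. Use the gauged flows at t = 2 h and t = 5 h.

Between t = 2 h and t = 5 h the flow falls from 85.3 to 44.4 m³/s over 6×0.5 h = 3 h.
Per-interval ratio K = (44.4/85.3)^(1/6) = 0.8969; K_d = K^(24/0.5) = 0.005.

K_d ≈ 0.005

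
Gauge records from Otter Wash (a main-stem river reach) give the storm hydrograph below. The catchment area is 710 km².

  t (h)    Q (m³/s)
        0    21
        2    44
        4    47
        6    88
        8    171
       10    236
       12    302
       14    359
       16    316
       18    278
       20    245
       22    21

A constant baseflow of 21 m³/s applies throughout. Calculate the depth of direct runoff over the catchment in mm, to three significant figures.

d ≈ 19.0 mm

Direct runoff: 0.0, 23.0, 26.0, 67.0, 150.0, 215.0, 281.0, 338.0, 295.0, 257.0, 224.0, 0.0 m³/s; ΣQ_DR = 1876 m³/s.
V = ΣQ_DR · Δt = 1876 × 7200 s = 1.351 × 10^7 m³.
Over A = 710 km², depth = V / A = 19.0 mm.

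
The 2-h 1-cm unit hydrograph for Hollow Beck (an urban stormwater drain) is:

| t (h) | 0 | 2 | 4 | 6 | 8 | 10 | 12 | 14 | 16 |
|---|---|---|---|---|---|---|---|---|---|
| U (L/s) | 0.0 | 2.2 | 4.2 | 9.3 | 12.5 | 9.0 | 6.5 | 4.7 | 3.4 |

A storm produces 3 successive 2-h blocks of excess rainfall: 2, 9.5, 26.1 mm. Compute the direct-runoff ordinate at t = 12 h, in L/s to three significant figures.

Q ≈ 42.5 L/s

By discrete convolution, Q_j = Σ (P_i / 10 mm) · U_{j−i}.
At t = 12 h (j=6): Q = (2/10)·6.5 + (9.5/10)·9.0 + (26.1/10)·12.5 = 42.5 L/s.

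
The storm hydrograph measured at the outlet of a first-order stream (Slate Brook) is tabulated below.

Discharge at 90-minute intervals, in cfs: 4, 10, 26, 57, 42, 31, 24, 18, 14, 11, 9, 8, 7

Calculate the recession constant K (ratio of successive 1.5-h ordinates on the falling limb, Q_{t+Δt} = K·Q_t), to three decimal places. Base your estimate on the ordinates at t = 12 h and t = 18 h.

Using the recession-limb readings at t = 12 h and t = 18 h: Q falls from 14 to 7 cfs over 4 intervals.
K = (Q₂/Q₁)^(1/4) = (7/14)^(1/4) = 0.841.

K ≈ 0.841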